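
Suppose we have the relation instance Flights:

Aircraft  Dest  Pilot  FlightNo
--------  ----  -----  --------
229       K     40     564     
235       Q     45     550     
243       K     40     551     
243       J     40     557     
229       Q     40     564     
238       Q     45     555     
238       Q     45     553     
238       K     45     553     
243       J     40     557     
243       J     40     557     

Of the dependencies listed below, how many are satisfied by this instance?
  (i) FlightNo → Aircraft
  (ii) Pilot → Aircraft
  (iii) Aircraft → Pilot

2

(i) FlightNo → Aircraft: every LHS value maps to a single RHS value — holds.
(ii) Pilot → Aircraft: Pilot=40: 6 rows → Aircraft takes values {229, 243} — violation; Pilot=45: 4 rows → Aircraft takes values {235, 238} — violation — fails.
(iii) Aircraft → Pilot: every LHS value maps to a single RHS value — holds.
2 of the 3 dependencies hold.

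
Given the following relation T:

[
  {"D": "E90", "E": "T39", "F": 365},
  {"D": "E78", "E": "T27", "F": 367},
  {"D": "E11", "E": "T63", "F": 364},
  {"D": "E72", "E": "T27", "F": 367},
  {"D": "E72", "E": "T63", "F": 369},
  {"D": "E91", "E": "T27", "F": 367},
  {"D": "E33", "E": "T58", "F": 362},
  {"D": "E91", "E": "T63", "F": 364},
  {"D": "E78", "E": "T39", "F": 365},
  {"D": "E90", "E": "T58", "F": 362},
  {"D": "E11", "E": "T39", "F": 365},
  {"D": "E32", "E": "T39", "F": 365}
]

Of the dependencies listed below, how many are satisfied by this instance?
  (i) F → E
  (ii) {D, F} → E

(i) F → E: every LHS value maps to a single RHS value — holds.
(ii) {D, F} → E: every LHS value maps to a single RHS value — holds.
2 of the 2 dependencies hold.

2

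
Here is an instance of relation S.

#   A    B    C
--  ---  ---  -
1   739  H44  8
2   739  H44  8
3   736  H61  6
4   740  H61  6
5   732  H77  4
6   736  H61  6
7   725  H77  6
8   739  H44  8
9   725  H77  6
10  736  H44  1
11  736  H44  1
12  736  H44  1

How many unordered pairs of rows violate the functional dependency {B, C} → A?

2

(B=H44, C=8): all 3 rows agree on A — 0 pairs.
(B=H61, C=6): violating pairs (3,4), (4,6) — 2 pairs.
(B=H77, C=6): all 2 rows agree on A — 0 pairs.
(B=H44, C=1): all 3 rows agree on A — 0 pairs.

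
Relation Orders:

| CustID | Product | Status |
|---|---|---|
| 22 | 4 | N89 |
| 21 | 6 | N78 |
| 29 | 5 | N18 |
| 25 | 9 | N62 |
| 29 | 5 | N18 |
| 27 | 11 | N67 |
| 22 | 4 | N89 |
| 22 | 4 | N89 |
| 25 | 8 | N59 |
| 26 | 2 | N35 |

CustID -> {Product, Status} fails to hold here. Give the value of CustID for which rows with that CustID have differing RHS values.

CustID=22: 3 rows → {Product,Status} = (4, N89), (4, N89), (4, N89) ✓
CustID=21: 1 row → {Product,Status} = (6, N78) ✓
CustID=29: 2 rows → {Product,Status} = (5, N18), (5, N18) ✓
CustID=25: 2 rows → {Product,Status} takes values {(9, N62), (8, N59)} — violation
CustID=27: 1 row → {Product,Status} = (11, N67) ✓
CustID=26: 1 row → {Product,Status} = (2, N35) ✓
The only CustID value with inconsistent RHS is CustID=25.

25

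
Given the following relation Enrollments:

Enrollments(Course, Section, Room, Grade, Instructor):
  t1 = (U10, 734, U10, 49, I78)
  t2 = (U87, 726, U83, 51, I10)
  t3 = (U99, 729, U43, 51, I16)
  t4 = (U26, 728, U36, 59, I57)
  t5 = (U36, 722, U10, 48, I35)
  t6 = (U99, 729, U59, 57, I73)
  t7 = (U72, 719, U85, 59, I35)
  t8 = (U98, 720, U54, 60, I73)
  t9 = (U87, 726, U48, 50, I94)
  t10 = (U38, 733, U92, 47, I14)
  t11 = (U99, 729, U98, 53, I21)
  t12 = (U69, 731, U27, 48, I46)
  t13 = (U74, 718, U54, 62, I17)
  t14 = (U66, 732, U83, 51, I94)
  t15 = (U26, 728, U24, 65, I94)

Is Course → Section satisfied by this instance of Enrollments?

Yes

Course=U10: row 1 → Section = 734 ✓
Course=U87: rows 2, 9 → Section = 726, 726 ✓
Course=U99: rows 3, 6, 11 → Section = 729, 729, 729 ✓
Course=U26: rows 4, 15 → Section = 728, 728 ✓
Course=U36: row 5 → Section = 722 ✓
Course=U72: row 7 → Section = 719 ✓
Course=U98: row 8 → Section = 720 ✓
Course=U38: row 10 → Section = 733 ✓
Course=U69: row 12 → Section = 731 ✓
Course=U74: row 13 → Section = 718 ✓
Course=U66: row 14 → Section = 732 ✓
Every Course value is associated with a single Section value, so Course → Section holds.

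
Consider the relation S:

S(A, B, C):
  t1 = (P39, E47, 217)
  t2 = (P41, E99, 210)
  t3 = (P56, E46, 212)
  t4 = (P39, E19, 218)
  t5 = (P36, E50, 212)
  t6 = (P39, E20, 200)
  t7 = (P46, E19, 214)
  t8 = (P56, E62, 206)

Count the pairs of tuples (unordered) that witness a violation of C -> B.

1

C=212: violating pairs (3,5) — 1 pair.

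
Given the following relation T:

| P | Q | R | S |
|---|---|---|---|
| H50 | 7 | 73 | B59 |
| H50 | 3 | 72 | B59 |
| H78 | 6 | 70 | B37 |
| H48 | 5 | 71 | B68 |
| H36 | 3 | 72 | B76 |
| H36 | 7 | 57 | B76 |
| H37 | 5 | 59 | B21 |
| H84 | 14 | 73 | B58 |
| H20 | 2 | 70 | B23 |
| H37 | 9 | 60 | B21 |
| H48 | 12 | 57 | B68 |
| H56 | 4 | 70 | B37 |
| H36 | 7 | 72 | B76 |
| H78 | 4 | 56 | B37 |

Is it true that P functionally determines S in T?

P=H50: 2 rows → S = B59, B59 ✓
P=H78: 2 rows → S = B37, B37 ✓
P=H48: 2 rows → S = B68, B68 ✓
P=H36: 3 rows → S = B76, B76, B76 ✓
P=H37: 2 rows → S = B21, B21 ✓
P=H84: 1 row → S = B58 ✓
P=H20: 1 row → S = B23 ✓
P=H56: 1 row → S = B37 ✓
Every P value is associated with a single S value, so P -> S holds.

Yes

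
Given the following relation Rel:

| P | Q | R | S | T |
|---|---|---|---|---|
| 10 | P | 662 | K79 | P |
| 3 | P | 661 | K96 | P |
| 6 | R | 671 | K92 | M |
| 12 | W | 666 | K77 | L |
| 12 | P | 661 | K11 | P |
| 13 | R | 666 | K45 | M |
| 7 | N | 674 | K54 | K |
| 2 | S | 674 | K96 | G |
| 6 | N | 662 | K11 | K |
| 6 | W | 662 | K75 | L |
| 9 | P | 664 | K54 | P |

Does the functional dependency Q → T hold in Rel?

Q=P: 4 rows → T = P, P, P, P ✓
Q=R: 2 rows → T = M, M ✓
Q=W: 2 rows → T = L, L ✓
Q=N: 2 rows → T = K, K ✓
Q=S: 1 row → T = G ✓
Every Q value is associated with a single T value, so Q → T holds.

Yes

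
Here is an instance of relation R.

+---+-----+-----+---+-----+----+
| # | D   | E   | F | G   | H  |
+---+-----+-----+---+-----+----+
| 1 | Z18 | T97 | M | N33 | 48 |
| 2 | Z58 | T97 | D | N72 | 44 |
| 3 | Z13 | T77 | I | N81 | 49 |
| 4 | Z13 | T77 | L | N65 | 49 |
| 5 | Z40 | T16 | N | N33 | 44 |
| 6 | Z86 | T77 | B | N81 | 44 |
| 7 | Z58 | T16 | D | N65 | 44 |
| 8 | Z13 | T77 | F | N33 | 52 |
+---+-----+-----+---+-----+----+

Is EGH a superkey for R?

Yes

All 8 rows have distinct EGH values, so EGH → (all attributes) holds and EGH is a superkey.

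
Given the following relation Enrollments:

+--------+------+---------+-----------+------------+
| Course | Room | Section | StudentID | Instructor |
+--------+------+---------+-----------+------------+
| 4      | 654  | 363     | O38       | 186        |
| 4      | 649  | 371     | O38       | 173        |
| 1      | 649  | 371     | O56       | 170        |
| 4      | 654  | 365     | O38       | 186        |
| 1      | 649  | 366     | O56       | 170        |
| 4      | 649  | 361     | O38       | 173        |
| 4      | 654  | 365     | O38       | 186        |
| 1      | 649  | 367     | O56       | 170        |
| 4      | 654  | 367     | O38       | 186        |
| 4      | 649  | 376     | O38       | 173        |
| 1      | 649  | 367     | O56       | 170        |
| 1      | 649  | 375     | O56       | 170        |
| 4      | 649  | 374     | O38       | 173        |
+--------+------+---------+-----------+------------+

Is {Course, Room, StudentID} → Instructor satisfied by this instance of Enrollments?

(Course=4, Room=654, StudentID=O38): 4 rows → Instructor = 186, 186, 186, 186 ✓
(Course=4, Room=649, StudentID=O38): 4 rows → Instructor = 173, 173, 173, 173 ✓
(Course=1, Room=649, StudentID=O56): 5 rows → Instructor = 170, 170, 170, 170, 170 ✓
Every {Course, Room, StudentID} value is associated with a single Instructor value, so {Course, Room, StudentID} → Instructor holds.

Yes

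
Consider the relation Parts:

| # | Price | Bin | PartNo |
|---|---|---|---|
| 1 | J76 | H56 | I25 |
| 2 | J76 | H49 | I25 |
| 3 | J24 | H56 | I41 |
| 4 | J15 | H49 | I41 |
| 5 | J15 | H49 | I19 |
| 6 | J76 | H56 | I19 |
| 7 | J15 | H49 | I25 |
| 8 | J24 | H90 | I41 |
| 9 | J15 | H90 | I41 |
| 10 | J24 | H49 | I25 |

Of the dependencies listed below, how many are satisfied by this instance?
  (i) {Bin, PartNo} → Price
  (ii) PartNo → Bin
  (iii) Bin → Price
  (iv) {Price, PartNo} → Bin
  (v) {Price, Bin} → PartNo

0

(i) {Bin, PartNo} → Price: (Bin=H49, PartNo=I25): rows 2, 7, 10 → Price takes values {J76, J15, J24} — violation; (Bin=H90, PartNo=I41): rows 8, 9 → Price takes values {J24, J15} — violation — fails.
(ii) PartNo → Bin: PartNo=I25: rows 1, 2, 7, 10 → Bin takes values {H56, H49} — violation; PartNo=I41: rows 3, 4, 8, 9 → Bin takes values {H56, H49, H90} — violation; PartNo=I19: rows 5, 6 → Bin takes values {H49, H56} — violation — fails.
(iii) Bin → Price: Bin=H56: rows 1, 3, 6 → Price takes values {J76, J24} — violation; Bin=H49: rows 2, 4, 5, 7, 10 → Price takes values {J76, J15, J24} — violation; Bin=H90: rows 8, 9 → Price takes values {J24, J15} — violation — fails.
(iv) {Price, PartNo} → Bin: (Price=J76, PartNo=I25): rows 1, 2 → Bin takes values {H56, H49} — violation; (Price=J24, PartNo=I41): rows 3, 8 → Bin takes values {H56, H90} — violation; (Price=J15, PartNo=I41): rows 4, 9 → Bin takes values {H49, H90} — violation — fails.
(v) {Price, Bin} → PartNo: (Price=J76, Bin=H56): rows 1, 6 → PartNo takes values {I25, I19} — violation; (Price=J15, Bin=H49): rows 4, 5, 7 → PartNo takes values {I41, I19, I25} — violation — fails.
None of the 5 dependencies hold.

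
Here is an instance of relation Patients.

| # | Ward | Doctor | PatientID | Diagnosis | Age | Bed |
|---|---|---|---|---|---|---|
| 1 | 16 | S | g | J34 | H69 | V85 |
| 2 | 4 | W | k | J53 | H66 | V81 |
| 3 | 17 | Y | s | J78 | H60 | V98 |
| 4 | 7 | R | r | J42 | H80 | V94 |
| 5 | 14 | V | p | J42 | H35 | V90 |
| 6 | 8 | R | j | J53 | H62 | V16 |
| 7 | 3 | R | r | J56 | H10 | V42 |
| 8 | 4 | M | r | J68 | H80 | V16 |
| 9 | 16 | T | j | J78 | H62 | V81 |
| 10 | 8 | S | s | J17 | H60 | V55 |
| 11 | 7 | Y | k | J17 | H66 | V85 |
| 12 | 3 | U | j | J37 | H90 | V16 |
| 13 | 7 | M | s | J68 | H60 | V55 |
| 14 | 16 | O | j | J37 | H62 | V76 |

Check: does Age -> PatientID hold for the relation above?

Age=H69: row 1 → PatientID = g ✓
Age=H66: rows 2, 11 → PatientID = k, k ✓
Age=H60: rows 3, 10, 13 → PatientID = s, s, s ✓
Age=H80: rows 4, 8 → PatientID = r, r ✓
Age=H35: row 5 → PatientID = p ✓
Age=H62: rows 6, 9, 14 → PatientID = j, j, j ✓
Age=H10: row 7 → PatientID = r ✓
Age=H90: row 12 → PatientID = j ✓
Every Age value is associated with a single PatientID value, so Age -> PatientID holds.

Yes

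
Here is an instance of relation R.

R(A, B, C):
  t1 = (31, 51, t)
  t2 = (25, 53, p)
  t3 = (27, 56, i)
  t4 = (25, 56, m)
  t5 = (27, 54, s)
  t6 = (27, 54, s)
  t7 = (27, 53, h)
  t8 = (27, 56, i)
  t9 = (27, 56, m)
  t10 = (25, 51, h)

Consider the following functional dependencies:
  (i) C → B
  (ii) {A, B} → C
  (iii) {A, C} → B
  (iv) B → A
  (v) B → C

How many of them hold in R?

(i) C → B: C=h: rows 7, 10 → B takes values {53, 51} — violation — fails.
(ii) {A, B} → C: (A=27, B=56): rows 3, 8, 9 → C takes values {i, m} — violation — fails.
(iii) {A, C} → B: every LHS value maps to a single RHS value — holds.
(iv) B → A: B=51: rows 1, 10 → A takes values {31, 25} — violation; B=53: rows 2, 7 → A takes values {25, 27} — violation; B=56: rows 3, 4, 8, 9 → A takes values {27, 25} — violation — fails.
(v) B → C: B=51: rows 1, 10 → C takes values {t, h} — violation; B=53: rows 2, 7 → C takes values {p, h} — violation; B=56: rows 3, 4, 8, 9 → C takes values {i, m} — violation — fails.
1 of the 5 dependencies holds.

1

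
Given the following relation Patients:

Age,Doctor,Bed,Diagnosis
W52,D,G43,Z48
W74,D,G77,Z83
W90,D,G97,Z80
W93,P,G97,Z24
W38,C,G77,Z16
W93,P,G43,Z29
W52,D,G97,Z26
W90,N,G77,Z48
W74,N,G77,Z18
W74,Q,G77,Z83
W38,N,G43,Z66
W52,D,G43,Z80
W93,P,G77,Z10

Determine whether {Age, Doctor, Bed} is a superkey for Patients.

No

Two distinct rows share (Age=W52, Doctor=D, Bed=G43), so {Age, Doctor, Bed} does not determine every attribute — not a superkey.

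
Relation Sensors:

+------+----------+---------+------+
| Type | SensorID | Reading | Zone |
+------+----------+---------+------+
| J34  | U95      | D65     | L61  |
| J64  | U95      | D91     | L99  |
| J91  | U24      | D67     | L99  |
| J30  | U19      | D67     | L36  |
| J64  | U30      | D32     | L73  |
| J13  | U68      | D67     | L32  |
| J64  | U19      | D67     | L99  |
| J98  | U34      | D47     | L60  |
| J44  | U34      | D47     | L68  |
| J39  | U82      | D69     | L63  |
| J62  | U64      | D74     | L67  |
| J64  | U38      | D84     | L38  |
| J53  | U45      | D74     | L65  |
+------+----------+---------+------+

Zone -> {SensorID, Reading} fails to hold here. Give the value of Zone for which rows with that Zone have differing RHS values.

L99

Zone=L61: 1 row → {SensorID,Reading} = (U95, D65) ✓
Zone=L99: 3 rows → {SensorID,Reading} takes values {(U95, D91), (U24, D67), (U19, D67)} — violation
Zone=L36: 1 row → {SensorID,Reading} = (U19, D67) ✓
Zone=L73: 1 row → {SensorID,Reading} = (U30, D32) ✓
Zone=L32: 1 row → {SensorID,Reading} = (U68, D67) ✓
Zone=L60: 1 row → {SensorID,Reading} = (U34, D47) ✓
Zone=L68: 1 row → {SensorID,Reading} = (U34, D47) ✓
Zone=L63: 1 row → {SensorID,Reading} = (U82, D69) ✓
Zone=L67: 1 row → {SensorID,Reading} = (U64, D74) ✓
Zone=L38: 1 row → {SensorID,Reading} = (U38, D84) ✓
Zone=L65: 1 row → {SensorID,Reading} = (U45, D74) ✓
The only Zone value with inconsistent RHS is Zone=L99.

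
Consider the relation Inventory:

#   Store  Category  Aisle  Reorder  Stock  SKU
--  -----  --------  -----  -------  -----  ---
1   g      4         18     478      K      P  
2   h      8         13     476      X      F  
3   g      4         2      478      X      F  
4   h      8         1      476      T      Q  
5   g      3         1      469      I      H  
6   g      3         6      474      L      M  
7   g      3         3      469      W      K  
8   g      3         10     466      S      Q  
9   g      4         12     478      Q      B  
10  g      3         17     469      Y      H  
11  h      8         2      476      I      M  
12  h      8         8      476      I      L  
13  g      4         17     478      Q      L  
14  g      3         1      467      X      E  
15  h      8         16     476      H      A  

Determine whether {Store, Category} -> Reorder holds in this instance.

No

(Store=g, Category=4): rows 1, 3, 9, 13 → Reorder = 478, 478, 478, 478 ✓
(Store=h, Category=8): rows 2, 4, 11, 12, 15 → Reorder = 476, 476, 476, 476, 476 ✓
(Store=g, Category=3): rows 5, 6, 7, 8, 10, 14 → Reorder takes values {469, 474, 466, 467} — violation
Two rows agree on {Store, Category} but differ on Reorder, so {Store, Category} -> Reorder does not hold.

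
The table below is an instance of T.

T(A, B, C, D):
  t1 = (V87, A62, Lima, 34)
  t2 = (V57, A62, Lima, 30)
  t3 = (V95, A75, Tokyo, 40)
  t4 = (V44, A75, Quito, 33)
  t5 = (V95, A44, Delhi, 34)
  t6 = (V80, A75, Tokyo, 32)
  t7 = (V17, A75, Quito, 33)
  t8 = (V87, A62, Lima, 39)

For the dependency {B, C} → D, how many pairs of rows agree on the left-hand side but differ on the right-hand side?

4

(B=A62, C=Lima): violating pairs (1,2), (1,8), (2,8) — 3 pairs.
(B=A75, C=Tokyo): violating pairs (3,6) — 1 pair.
(B=A75, C=Quito): all 2 rows agree on D — 0 pairs.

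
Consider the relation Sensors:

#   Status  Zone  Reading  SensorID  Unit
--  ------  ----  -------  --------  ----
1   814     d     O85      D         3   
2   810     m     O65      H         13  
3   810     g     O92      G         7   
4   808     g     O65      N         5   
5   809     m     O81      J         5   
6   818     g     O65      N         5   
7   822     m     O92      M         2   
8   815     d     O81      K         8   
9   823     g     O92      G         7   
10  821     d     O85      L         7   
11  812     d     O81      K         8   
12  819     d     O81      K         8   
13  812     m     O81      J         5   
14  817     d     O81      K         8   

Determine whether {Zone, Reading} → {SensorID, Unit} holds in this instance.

No

(Zone=d, Reading=O85): rows 1, 10 → {SensorID,Unit} takes values {(D, 3), (L, 7)} — violation
(Zone=m, Reading=O65): row 2 → {SensorID,Unit} = (H, 13) ✓
(Zone=g, Reading=O92): rows 3, 9 → {SensorID,Unit} = (G, 7), (G, 7) ✓
(Zone=g, Reading=O65): rows 4, 6 → {SensorID,Unit} = (N, 5), (N, 5) ✓
(Zone=m, Reading=O81): rows 5, 13 → {SensorID,Unit} = (J, 5), (J, 5) ✓
(Zone=m, Reading=O92): row 7 → {SensorID,Unit} = (M, 2) ✓
(Zone=d, Reading=O81): rows 8, 11, 12, 14 → {SensorID,Unit} = (K, 8), (K, 8), (K, 8), (K, 8) ✓
Two rows agree on {Zone, Reading} but differ on {SensorID, Unit}, so {Zone, Reading} → {SensorID, Unit} does not hold.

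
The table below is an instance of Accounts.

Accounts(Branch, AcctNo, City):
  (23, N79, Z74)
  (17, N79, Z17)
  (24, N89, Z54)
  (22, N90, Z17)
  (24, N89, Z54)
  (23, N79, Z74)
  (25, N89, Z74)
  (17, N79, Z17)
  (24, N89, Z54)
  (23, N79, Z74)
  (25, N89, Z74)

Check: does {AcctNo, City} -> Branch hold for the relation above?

Yes

(AcctNo=N79, City=Z74): 3 rows → Branch = 23, 23, 23 ✓
(AcctNo=N79, City=Z17): 2 rows → Branch = 17, 17 ✓
(AcctNo=N89, City=Z54): 3 rows → Branch = 24, 24, 24 ✓
(AcctNo=N90, City=Z17): 1 row → Branch = 22 ✓
(AcctNo=N89, City=Z74): 2 rows → Branch = 25, 25 ✓
Every {AcctNo, City} value is associated with a single Branch value, so {AcctNo, City} -> Branch holds.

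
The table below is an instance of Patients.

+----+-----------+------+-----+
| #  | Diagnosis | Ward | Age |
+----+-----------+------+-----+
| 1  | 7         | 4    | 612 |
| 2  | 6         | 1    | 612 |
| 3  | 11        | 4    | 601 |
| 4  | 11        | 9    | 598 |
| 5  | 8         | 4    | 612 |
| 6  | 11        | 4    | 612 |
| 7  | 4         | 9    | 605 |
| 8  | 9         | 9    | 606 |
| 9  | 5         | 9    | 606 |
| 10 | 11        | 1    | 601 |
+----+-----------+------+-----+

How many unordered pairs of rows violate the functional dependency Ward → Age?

9

Ward=4: violating pairs (1,3), (3,5), (3,6) — 3 pairs.
Ward=1: violating pairs (2,10) — 1 pair.
Ward=9: violating pairs (4,7), (4,8), (4,9), (7,8), (7,9) — 5 pairs.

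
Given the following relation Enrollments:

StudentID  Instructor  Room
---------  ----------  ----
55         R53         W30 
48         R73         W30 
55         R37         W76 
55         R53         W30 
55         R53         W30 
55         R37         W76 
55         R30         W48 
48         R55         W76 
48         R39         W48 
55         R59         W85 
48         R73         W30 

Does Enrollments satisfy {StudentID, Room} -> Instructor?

Yes

(StudentID=55, Room=W30): 3 rows → Instructor = R53, R53, R53 ✓
(StudentID=48, Room=W30): 2 rows → Instructor = R73, R73 ✓
(StudentID=55, Room=W76): 2 rows → Instructor = R37, R37 ✓
(StudentID=55, Room=W48): 1 row → Instructor = R30 ✓
(StudentID=48, Room=W76): 1 row → Instructor = R55 ✓
(StudentID=48, Room=W48): 1 row → Instructor = R39 ✓
(StudentID=55, Room=W85): 1 row → Instructor = R59 ✓
Every {StudentID, Room} value is associated with a single Instructor value, so {StudentID, Room} -> Instructor holds.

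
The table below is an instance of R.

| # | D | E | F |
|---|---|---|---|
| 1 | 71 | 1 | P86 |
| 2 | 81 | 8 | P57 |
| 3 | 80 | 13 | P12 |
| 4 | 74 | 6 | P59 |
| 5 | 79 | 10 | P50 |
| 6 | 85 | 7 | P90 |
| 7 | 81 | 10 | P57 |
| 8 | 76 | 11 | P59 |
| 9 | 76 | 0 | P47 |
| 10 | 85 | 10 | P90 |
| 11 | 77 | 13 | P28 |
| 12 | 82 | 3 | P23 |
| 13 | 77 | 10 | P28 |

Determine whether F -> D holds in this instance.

No

F=P86: row 1 → D = 71 ✓
F=P57: rows 2, 7 → D = 81, 81 ✓
F=P12: row 3 → D = 80 ✓
F=P59: rows 4, 8 → D takes values {74, 76} — violation
F=P50: row 5 → D = 79 ✓
F=P90: rows 6, 10 → D = 85, 85 ✓
F=P47: row 9 → D = 76 ✓
F=P28: rows 11, 13 → D = 77, 77 ✓
F=P23: row 12 → D = 82 ✓
Two rows agree on F but differ on D, so F -> D does not hold.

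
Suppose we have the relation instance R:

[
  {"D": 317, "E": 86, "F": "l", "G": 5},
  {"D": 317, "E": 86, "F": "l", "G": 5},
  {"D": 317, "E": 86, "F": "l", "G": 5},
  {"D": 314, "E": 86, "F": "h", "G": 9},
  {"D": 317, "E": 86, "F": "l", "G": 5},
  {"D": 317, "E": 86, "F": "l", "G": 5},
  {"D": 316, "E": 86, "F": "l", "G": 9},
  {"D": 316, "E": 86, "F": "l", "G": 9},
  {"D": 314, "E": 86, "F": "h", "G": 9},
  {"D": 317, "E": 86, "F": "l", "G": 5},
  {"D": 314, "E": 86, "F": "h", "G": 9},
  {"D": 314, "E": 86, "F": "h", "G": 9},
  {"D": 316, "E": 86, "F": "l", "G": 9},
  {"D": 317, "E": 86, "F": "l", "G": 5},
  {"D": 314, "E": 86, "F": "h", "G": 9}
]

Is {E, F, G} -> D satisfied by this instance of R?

Yes

(E=86, F=l, G=5): 7 rows → D = 317, 317, 317, 317, 317, 317, 317 ✓
(E=86, F=h, G=9): 5 rows → D = 314, 314, 314, 314, 314 ✓
(E=86, F=l, G=9): 3 rows → D = 316, 316, 316 ✓
Every {E, F, G} value is associated with a single D value, so {E, F, G} -> D holds.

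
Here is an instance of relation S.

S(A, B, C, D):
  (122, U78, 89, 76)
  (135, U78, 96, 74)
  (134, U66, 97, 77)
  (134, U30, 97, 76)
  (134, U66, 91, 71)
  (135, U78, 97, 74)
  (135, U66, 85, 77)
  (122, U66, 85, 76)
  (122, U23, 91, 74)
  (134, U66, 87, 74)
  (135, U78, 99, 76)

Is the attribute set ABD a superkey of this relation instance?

No

Two distinct rows share (A=135, B=U78, D=74), so ABD does not determine every attribute — not a superkey.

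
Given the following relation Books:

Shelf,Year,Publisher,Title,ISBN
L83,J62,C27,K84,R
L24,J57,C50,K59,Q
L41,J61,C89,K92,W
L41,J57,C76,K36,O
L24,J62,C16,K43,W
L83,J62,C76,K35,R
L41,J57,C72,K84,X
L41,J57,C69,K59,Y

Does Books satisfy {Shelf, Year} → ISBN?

No

(Shelf=L83, Year=J62): 2 rows → ISBN = R, R ✓
(Shelf=L24, Year=J57): 1 row → ISBN = Q ✓
(Shelf=L41, Year=J61): 1 row → ISBN = W ✓
(Shelf=L41, Year=J57): 3 rows → ISBN takes values {O, X, Y} — violation
(Shelf=L24, Year=J62): 1 row → ISBN = W ✓
Two rows agree on {Shelf, Year} but differ on ISBN, so {Shelf, Year} → ISBN does not hold.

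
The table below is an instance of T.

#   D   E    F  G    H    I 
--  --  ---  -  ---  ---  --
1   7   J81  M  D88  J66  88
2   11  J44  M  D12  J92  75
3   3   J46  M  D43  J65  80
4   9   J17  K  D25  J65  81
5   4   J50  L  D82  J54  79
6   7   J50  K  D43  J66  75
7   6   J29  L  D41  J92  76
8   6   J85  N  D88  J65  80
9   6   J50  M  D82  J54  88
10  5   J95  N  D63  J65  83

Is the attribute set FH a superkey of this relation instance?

No

Rows 8 and 10 have the same FH value (F=N, H=J65) but are distinct tuples, so FH does not determine every attribute — not a superkey.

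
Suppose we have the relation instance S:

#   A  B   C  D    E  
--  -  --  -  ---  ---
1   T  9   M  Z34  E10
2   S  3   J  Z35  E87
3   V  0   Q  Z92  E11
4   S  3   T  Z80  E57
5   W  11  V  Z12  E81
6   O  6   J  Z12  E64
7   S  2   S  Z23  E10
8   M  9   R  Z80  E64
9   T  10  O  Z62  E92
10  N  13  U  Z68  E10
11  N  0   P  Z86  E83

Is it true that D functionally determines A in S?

No

D=Z34: row 1 → A = T ✓
D=Z35: row 2 → A = S ✓
D=Z92: row 3 → A = V ✓
D=Z80: rows 4, 8 → A takes values {S, M} — violation
D=Z12: rows 5, 6 → A takes values {W, O} — violation
D=Z23: row 7 → A = S ✓
D=Z62: row 9 → A = T ✓
D=Z68: row 10 → A = N ✓
D=Z86: row 11 → A = N ✓
Two rows agree on D but differ on A, so D -> A does not hold.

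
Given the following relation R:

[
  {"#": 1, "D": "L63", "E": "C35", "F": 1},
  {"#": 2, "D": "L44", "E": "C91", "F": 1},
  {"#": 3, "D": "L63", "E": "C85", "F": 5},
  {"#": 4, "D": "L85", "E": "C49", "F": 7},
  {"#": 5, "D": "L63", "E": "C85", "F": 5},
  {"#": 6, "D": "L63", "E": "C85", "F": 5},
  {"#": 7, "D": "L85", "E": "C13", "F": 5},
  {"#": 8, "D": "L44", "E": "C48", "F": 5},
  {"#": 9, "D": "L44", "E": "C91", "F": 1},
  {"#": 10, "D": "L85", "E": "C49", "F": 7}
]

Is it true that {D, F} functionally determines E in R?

Yes

(D=L63, F=1): row 1 → E = C35 ✓
(D=L44, F=1): rows 2, 9 → E = C91, C91 ✓
(D=L63, F=5): rows 3, 5, 6 → E = C85, C85, C85 ✓
(D=L85, F=7): rows 4, 10 → E = C49, C49 ✓
(D=L85, F=5): row 7 → E = C13 ✓
(D=L44, F=5): row 8 → E = C48 ✓
Every {D, F} value is associated with a single E value, so {D, F} → E holds.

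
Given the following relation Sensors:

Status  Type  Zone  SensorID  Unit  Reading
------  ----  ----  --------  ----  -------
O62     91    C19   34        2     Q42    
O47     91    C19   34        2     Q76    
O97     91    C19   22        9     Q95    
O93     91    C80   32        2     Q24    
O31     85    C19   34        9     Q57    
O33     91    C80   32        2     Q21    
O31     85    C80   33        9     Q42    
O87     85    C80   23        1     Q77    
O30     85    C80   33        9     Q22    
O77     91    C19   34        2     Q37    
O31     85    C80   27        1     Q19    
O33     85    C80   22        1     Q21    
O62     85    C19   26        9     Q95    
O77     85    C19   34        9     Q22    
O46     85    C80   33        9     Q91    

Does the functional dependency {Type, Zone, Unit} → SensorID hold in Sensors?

No

(Type=91, Zone=C19, Unit=2): 3 rows → SensorID = 34, 34, 34 ✓
(Type=91, Zone=C19, Unit=9): 1 row → SensorID = 22 ✓
(Type=91, Zone=C80, Unit=2): 2 rows → SensorID = 32, 32 ✓
(Type=85, Zone=C19, Unit=9): 3 rows → SensorID takes values {34, 26} — violation
(Type=85, Zone=C80, Unit=9): 3 rows → SensorID = 33, 33, 33 ✓
(Type=85, Zone=C80, Unit=1): 3 rows → SensorID takes values {23, 27, 22} — violation
Two rows agree on {Type, Zone, Unit} but differ on SensorID, so {Type, Zone, Unit} → SensorID does not hold.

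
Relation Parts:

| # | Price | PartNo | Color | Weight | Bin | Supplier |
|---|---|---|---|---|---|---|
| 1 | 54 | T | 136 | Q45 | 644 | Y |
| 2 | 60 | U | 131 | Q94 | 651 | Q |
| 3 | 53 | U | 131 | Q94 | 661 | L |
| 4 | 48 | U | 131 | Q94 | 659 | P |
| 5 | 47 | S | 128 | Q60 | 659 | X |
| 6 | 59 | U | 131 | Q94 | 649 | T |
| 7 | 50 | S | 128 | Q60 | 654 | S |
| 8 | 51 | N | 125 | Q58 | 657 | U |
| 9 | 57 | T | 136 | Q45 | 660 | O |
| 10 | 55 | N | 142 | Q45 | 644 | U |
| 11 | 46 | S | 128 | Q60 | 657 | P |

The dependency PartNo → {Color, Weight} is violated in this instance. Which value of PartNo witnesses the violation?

N

PartNo=T: rows 1, 9 → {Color,Weight} = (136, Q45), (136, Q45) ✓
PartNo=U: rows 2, 3, 4, 6 → {Color,Weight} = (131, Q94), (131, Q94), (131, Q94), (131, Q94) ✓
PartNo=S: rows 5, 7, 11 → {Color,Weight} = (128, Q60), (128, Q60), (128, Q60) ✓
PartNo=N: rows 8, 10 → {Color,Weight} takes values {(125, Q58), (142, Q45)} — violation
The only PartNo value with inconsistent RHS is PartNo=N.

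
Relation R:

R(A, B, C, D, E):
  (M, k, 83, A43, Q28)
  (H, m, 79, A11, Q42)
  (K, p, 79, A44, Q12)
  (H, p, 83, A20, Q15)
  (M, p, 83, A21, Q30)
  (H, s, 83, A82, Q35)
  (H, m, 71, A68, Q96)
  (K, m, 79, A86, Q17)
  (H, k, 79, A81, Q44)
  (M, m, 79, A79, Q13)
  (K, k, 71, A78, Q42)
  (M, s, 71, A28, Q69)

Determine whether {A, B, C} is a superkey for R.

Yes

All 12 rows have distinct {A, B, C} values, so {A, B, C} → (all attributes) holds and {A, B, C} is a superkey.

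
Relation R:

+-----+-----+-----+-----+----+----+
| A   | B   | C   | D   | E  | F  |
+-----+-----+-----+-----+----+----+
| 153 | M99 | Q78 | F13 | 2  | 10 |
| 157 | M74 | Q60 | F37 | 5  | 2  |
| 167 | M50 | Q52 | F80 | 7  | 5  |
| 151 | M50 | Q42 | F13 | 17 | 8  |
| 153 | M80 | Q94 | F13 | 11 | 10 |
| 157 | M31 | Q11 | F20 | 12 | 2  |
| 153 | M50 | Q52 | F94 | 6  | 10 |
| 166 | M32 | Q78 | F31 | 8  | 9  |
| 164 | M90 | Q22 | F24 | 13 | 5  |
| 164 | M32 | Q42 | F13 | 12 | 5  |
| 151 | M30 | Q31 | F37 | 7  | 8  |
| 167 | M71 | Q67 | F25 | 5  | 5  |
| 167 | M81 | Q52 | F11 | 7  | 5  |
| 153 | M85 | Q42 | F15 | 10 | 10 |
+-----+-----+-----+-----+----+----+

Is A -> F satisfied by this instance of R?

Yes

A=153: 4 rows → F = 10, 10, 10, 10 ✓
A=157: 2 rows → F = 2, 2 ✓
A=167: 3 rows → F = 5, 5, 5 ✓
A=151: 2 rows → F = 8, 8 ✓
A=166: 1 row → F = 9 ✓
A=164: 2 rows → F = 5, 5 ✓
Every A value is associated with a single F value, so A -> F holds.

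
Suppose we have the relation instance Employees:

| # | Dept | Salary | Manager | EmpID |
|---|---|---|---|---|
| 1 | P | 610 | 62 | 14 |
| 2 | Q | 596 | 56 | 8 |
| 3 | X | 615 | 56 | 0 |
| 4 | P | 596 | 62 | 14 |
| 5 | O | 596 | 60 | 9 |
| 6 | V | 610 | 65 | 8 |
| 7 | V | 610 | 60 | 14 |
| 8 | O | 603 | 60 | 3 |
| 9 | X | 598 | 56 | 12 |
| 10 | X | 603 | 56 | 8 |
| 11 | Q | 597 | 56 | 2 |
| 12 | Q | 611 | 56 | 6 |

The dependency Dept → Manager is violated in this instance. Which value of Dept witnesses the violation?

Dept=P: rows 1, 4 → Manager = 62, 62 ✓
Dept=Q: rows 2, 11, 12 → Manager = 56, 56, 56 ✓
Dept=X: rows 3, 9, 10 → Manager = 56, 56, 56 ✓
Dept=O: rows 5, 8 → Manager = 60, 60 ✓
Dept=V: rows 6, 7 → Manager takes values {65, 60} — violation
The only Dept value with inconsistent Manager is Dept=V.

V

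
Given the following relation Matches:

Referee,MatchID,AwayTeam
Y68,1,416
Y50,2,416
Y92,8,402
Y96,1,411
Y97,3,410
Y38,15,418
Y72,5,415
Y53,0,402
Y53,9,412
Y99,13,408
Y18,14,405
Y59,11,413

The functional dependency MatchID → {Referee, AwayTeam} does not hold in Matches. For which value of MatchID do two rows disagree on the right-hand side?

1

MatchID=1: 2 rows → {Referee,AwayTeam} takes values {(Y68, 416), (Y96, 411)} — violation
MatchID=2: 1 row → {Referee,AwayTeam} = (Y50, 416) ✓
MatchID=8: 1 row → {Referee,AwayTeam} = (Y92, 402) ✓
MatchID=3: 1 row → {Referee,AwayTeam} = (Y97, 410) ✓
MatchID=15: 1 row → {Referee,AwayTeam} = (Y38, 418) ✓
MatchID=5: 1 row → {Referee,AwayTeam} = (Y72, 415) ✓
MatchID=0: 1 row → {Referee,AwayTeam} = (Y53, 402) ✓
MatchID=9: 1 row → {Referee,AwayTeam} = (Y53, 412) ✓
MatchID=13: 1 row → {Referee,AwayTeam} = (Y99, 408) ✓
MatchID=14: 1 row → {Referee,AwayTeam} = (Y18, 405) ✓
MatchID=11: 1 row → {Referee,AwayTeam} = (Y59, 413) ✓
The only MatchID value with inconsistent RHS is MatchID=1.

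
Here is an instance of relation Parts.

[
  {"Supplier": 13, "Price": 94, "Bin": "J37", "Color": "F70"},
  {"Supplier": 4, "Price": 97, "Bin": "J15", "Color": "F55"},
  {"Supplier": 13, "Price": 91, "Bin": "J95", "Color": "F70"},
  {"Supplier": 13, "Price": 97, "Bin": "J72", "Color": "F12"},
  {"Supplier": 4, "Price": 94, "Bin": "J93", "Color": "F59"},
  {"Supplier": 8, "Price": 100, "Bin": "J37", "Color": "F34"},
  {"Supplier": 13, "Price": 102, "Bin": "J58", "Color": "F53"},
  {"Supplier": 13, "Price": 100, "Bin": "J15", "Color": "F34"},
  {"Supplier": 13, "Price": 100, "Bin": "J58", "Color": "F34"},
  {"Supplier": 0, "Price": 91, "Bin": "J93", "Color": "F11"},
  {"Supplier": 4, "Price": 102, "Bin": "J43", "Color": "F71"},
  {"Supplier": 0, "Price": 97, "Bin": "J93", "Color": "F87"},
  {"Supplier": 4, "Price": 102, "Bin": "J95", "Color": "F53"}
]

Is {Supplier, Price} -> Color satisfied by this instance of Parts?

(Supplier=13, Price=94): 1 row → Color = F70 ✓
(Supplier=4, Price=97): 1 row → Color = F55 ✓
(Supplier=13, Price=91): 1 row → Color = F70 ✓
(Supplier=13, Price=97): 1 row → Color = F12 ✓
(Supplier=4, Price=94): 1 row → Color = F59 ✓
(Supplier=8, Price=100): 1 row → Color = F34 ✓
(Supplier=13, Price=102): 1 row → Color = F53 ✓
(Supplier=13, Price=100): 2 rows → Color = F34, F34 ✓
(Supplier=0, Price=91): 1 row → Color = F11 ✓
(Supplier=4, Price=102): 2 rows → Color takes values {F71, F53} — violation
(Supplier=0, Price=97): 1 row → Color = F87 ✓
Two rows agree on {Supplier, Price} but differ on Color, so {Supplier, Price} -> Color does not hold.

No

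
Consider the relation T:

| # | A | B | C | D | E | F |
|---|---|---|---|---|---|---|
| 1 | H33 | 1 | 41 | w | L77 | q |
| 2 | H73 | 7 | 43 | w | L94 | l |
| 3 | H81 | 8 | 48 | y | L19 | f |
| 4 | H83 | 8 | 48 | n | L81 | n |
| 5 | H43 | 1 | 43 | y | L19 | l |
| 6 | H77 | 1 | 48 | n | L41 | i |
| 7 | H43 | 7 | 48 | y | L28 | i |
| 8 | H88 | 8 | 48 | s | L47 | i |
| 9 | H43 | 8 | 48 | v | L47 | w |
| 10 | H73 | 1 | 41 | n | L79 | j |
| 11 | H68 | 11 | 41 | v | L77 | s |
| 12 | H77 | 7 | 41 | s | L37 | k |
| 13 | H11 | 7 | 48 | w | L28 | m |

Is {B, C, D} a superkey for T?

All 13 rows have distinct {B, C, D} values, so {B, C, D} → (all attributes) holds and {B, C, D} is a superkey.

Yes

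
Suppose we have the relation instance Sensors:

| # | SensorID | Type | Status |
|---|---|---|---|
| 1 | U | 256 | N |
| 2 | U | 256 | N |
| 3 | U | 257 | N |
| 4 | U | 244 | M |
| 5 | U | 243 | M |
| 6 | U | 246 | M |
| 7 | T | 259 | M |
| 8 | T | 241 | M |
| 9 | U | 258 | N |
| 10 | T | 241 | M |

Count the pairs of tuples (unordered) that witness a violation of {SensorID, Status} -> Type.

10

(SensorID=U, Status=N): violating pairs (1,3), (1,9), (2,3), (2,9), (3,9) — 5 pairs.
(SensorID=U, Status=M): violating pairs (4,5), (4,6), (5,6) — 3 pairs.
(SensorID=T, Status=M): violating pairs (7,8), (7,10) — 2 pairs.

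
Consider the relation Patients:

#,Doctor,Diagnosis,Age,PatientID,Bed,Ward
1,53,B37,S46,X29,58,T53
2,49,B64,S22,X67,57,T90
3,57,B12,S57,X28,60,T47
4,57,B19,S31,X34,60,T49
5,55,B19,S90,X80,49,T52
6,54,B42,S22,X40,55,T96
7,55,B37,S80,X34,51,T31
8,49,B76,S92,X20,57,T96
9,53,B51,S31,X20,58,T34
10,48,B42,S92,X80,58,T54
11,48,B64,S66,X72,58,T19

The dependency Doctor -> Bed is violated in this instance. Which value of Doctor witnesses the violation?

55

Doctor=53: rows 1, 9 → Bed = 58, 58 ✓
Doctor=49: rows 2, 8 → Bed = 57, 57 ✓
Doctor=57: rows 3, 4 → Bed = 60, 60 ✓
Doctor=55: rows 5, 7 → Bed takes values {49, 51} — violation
Doctor=54: row 6 → Bed = 55 ✓
Doctor=48: rows 10, 11 → Bed = 58, 58 ✓
The only Doctor value with inconsistent Bed is Doctor=55.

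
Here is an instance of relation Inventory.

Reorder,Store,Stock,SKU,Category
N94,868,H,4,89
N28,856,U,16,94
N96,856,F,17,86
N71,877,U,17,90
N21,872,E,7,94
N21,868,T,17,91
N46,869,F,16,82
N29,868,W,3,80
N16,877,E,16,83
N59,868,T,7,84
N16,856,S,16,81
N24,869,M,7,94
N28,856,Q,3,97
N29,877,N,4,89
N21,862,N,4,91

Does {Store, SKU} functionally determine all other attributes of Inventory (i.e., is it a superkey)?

Two distinct rows share (Store=856, SKU=16), so {Store, SKU} does not determine every attribute — not a superkey.

No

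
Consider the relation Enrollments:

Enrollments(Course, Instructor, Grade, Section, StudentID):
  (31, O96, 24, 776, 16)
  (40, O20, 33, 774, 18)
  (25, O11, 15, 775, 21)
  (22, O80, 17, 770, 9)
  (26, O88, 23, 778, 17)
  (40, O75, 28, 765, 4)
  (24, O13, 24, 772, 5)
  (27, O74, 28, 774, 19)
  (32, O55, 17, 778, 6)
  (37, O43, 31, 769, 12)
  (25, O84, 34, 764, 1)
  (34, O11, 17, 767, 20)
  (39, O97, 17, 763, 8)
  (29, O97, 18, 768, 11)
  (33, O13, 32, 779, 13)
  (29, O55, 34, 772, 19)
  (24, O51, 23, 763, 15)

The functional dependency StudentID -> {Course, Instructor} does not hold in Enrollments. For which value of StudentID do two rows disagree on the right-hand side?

19

StudentID=16: 1 row → {Course,Instructor} = (31, O96) ✓
StudentID=18: 1 row → {Course,Instructor} = (40, O20) ✓
StudentID=21: 1 row → {Course,Instructor} = (25, O11) ✓
StudentID=9: 1 row → {Course,Instructor} = (22, O80) ✓
StudentID=17: 1 row → {Course,Instructor} = (26, O88) ✓
StudentID=4: 1 row → {Course,Instructor} = (40, O75) ✓
StudentID=5: 1 row → {Course,Instructor} = (24, O13) ✓
StudentID=19: 2 rows → {Course,Instructor} takes values {(27, O74), (29, O55)} — violation
StudentID=6: 1 row → {Course,Instructor} = (32, O55) ✓
StudentID=12: 1 row → {Course,Instructor} = (37, O43) ✓
StudentID=1: 1 row → {Course,Instructor} = (25, O84) ✓
StudentID=20: 1 row → {Course,Instructor} = (34, O11) ✓
StudentID=8: 1 row → {Course,Instructor} = (39, O97) ✓
StudentID=11: 1 row → {Course,Instructor} = (29, O97) ✓
StudentID=13: 1 row → {Course,Instructor} = (33, O13) ✓
StudentID=15: 1 row → {Course,Instructor} = (24, O51) ✓
The only StudentID value with inconsistent RHS is StudentID=19.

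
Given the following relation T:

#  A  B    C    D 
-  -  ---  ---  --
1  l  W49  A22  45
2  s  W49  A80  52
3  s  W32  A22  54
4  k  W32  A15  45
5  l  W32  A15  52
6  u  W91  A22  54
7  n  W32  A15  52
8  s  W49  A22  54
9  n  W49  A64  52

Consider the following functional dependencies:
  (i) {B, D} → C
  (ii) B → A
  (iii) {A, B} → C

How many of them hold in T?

0

(i) {B, D} → C: (B=W49, D=52): rows 2, 9 → C takes values {A80, A64} — violation — fails.
(ii) B → A: B=W49: rows 1, 2, 8, 9 → A takes values {l, s, n} — violation; B=W32: rows 3, 4, 5, 7 → A takes values {s, k, l, n} — violation — fails.
(iii) {A, B} → C: (A=s, B=W49): rows 2, 8 → C takes values {A80, A22} — violation — fails.
None of the 3 dependencies hold.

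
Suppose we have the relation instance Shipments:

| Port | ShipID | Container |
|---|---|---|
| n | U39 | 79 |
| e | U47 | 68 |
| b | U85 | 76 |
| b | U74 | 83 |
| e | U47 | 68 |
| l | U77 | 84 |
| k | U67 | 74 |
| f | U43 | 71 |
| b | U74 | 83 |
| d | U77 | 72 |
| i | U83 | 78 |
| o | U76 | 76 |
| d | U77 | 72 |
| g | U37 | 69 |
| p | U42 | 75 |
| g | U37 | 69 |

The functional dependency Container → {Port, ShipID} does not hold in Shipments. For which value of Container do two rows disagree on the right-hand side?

Container=79: 1 row → {Port,ShipID} = (n, U39) ✓
Container=68: 2 rows → {Port,ShipID} = (e, U47), (e, U47) ✓
Container=76: 2 rows → {Port,ShipID} takes values {(b, U85), (o, U76)} — violation
Container=83: 2 rows → {Port,ShipID} = (b, U74), (b, U74) ✓
Container=84: 1 row → {Port,ShipID} = (l, U77) ✓
Container=74: 1 row → {Port,ShipID} = (k, U67) ✓
Container=71: 1 row → {Port,ShipID} = (f, U43) ✓
Container=72: 2 rows → {Port,ShipID} = (d, U77), (d, U77) ✓
Container=78: 1 row → {Port,ShipID} = (i, U83) ✓
Container=69: 2 rows → {Port,ShipID} = (g, U37), (g, U37) ✓
Container=75: 1 row → {Port,ShipID} = (p, U42) ✓
The only Container value with inconsistent RHS is Container=76.

76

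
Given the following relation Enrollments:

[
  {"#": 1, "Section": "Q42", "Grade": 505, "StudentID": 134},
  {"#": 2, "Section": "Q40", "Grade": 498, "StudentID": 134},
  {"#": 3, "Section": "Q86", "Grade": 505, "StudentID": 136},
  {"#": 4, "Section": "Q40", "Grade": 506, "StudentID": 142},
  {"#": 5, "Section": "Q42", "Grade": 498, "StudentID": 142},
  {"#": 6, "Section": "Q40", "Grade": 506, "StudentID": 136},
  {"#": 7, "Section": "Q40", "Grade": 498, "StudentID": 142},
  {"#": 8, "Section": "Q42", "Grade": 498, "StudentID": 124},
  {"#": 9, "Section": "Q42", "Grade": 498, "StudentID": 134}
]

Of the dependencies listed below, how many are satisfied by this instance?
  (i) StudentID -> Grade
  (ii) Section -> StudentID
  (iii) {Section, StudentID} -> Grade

0

(i) StudentID -> Grade: StudentID=134: rows 1, 2, 9 → Grade takes values {505, 498} — violation; StudentID=136: rows 3, 6 → Grade takes values {505, 506} — violation; StudentID=142: rows 4, 5, 7 → Grade takes values {506, 498} — violation — fails.
(ii) Section -> StudentID: Section=Q42: rows 1, 5, 8, 9 → StudentID takes values {134, 142, 124} — violation; Section=Q40: rows 2, 4, 6, 7 → StudentID takes values {134, 142, 136} — violation — fails.
(iii) {Section, StudentID} -> Grade: (Section=Q42, StudentID=134): rows 1, 9 → Grade takes values {505, 498} — violation; (Section=Q40, StudentID=142): rows 4, 7 → Grade takes values {506, 498} — violation — fails.
None of the 3 dependencies hold.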